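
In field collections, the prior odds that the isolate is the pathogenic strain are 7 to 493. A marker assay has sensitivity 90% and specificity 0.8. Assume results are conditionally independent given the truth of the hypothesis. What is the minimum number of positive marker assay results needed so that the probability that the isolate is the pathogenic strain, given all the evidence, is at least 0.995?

7

Prior odds = 7/493.
False-positive rate = 1 − 0.8 = 0.2; likelihood ratio of a positive = 0.9/0.2 = 4.5.
Target posterior odds = 0.995/0.005 = 199.
Need (7/493) × 4.5ⁿ ≥ 199, i.e. 4.5ⁿ ≥ 98107/7.
4.5⁶ = 8303.765625 falls short of 98107/7 but 4.5⁷ = 4782969/128 reaches it, so n = 7.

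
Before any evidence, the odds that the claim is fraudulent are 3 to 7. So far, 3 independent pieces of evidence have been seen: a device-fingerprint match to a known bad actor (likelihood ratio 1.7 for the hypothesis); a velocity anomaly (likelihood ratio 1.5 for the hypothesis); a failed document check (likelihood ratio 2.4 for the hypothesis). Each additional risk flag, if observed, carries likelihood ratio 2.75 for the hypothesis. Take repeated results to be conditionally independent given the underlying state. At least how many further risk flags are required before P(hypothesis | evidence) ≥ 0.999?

Prior odds = 3/7.
Combined Bayes factor of the evidence already in hand = 1.7 × 1.5 × 2.4 = 6.12.
Odds after that evidence = (3/7) × 6.12 = 459/175.
Target odds = 0.999/0.001 = 999.
Need 2.75ⁿ ≥ 999 ÷ (459/175) = 6475/17.
2.75⁵ = 161051/1024 falls short of 6475/17 but 2.75⁶ = 1771561/4096 reaches it, so n = 6.

6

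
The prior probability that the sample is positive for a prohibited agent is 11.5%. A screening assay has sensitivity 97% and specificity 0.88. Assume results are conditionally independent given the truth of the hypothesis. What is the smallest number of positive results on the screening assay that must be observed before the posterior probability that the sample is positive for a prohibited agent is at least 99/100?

4

Prior odds = 0.115/0.885 = 23/177.
False-positive rate = 1 − 0.88 = 0.12; likelihood ratio of a positive = 0.97/0.12 = 97/12.
Target posterior odds = 0.99/0.01 = 99.
Require (97/12)ⁿ ≥ 99 ÷ (23/177) = 17523/23.
(97/12)³ = 912673/1728 falls short of 17523/23 but (97/12)⁴ = 88529281/20736 reaches it, so n = 4.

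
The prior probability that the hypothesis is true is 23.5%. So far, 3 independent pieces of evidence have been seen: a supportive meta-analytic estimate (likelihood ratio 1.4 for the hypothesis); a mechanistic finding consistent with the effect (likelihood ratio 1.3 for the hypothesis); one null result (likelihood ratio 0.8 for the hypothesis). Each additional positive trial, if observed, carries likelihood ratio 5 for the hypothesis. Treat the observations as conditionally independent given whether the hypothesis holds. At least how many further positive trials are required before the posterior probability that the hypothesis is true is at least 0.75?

Prior odds = 0.235/0.765 = 47/153.
Combined Bayes factor of the evidence already in hand = 1.4 × 1.3 × 0.8 = 1.456.
Odds after that evidence = (47/153) × 1.456 = 8554/19125.
Target odds = 0.75/0.25 = 3.
Need 5ⁿ ≥ 3 ÷ (8554/19125) = 57375/8554.
5¹ = 5 falls short of 57375/8554 but 5² = 25 reaches it, so n = 2.

2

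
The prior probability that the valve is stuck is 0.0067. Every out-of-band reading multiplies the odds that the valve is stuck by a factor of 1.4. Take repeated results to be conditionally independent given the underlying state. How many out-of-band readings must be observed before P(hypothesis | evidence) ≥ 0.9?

22

Prior odds: 0.0067 ÷ 0.9933 = 67/9933.
Likelihood ratio per out-of-band reading = 1.4.
Target posterior odds = 0.9/0.1 = 9.
Require 1.4ⁿ ≥ 9 ÷ (67/9933) = 89397/67.
1.4²¹ ≈1171.36 falls short of 89397/67 but 1.4²² ≈1639.9 reaches it, so n = 22.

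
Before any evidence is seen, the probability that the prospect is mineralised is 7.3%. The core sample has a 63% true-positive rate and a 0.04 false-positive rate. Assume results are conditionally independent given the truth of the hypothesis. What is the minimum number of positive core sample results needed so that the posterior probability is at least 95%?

Prior odds = 0.073/0.927 = 73/927.
Likelihood ratio of a positive result = 0.63/0.04 = 15.75.
Target odds: 0.95 ÷ 0.05 = 19.
Need (73/927) × 15.75ⁿ ≥ 19, i.e. 15.75ⁿ ≥ 17613/73.
15.75¹ = 15.75 falls short of 17613/73 but 15.75² = 248.0625 reaches it, so n = 2.

2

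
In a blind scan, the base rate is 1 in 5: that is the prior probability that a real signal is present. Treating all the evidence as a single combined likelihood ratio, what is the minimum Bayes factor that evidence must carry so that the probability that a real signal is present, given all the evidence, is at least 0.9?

36

Prior odds = 0.2/0.8 = 0.25.
Target odds = 0.9/0.1 = 9.
Required Bayes factor = 9 ÷ 0.25 = 36.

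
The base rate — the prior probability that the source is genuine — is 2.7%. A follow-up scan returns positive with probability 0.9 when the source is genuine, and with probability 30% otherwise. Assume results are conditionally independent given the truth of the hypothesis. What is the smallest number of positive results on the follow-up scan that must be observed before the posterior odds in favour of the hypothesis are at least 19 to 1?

6

Prior odds: 0.027 ÷ 0.973 = 27/973.
Likelihood ratio of a positive result = 0.9/0.3 = 3.
Target odds = 19.
Need (27/973) × 3ⁿ ≥ 19, i.e. 3ⁿ ≥ 18487/27.
3⁵ = 243 falls short of 18487/27 but 3⁶ = 729 reaches it, so n = 6.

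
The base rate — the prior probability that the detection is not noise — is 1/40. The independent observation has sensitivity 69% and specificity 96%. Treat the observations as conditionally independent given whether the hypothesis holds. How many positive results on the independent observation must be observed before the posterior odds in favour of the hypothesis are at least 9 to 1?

3

Prior odds: 0.025 ÷ 0.975 = 1/39.
False-positive rate = 1 − 0.96 = 0.04; likelihood ratio of a positive = 0.69/0.04 = 17.25.
Target odds = 9.
Require 17.25ⁿ ≥ 9 ÷ (1/39) = 351.
17.25² = 297.5625 falls short of 351 but 17.25³ = 5132.953125 reaches it, so n = 3.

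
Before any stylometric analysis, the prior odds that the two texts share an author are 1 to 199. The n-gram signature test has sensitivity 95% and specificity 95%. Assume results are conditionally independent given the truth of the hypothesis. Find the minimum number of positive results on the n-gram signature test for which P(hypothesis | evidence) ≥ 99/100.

Prior odds = 1/199.
False-positive rate = 1 − 0.95 = 0.05; likelihood ratio of a positive = 0.95/0.05 = 19.
Target odds: 0.99 ÷ 0.01 = 99.
Need (1/199) × 19ⁿ ≥ 99, i.e. 19ⁿ ≥ 19701.
19³ = 6859 falls short of 19701 but 19⁴ = 130321 reaches it, so n = 4.

4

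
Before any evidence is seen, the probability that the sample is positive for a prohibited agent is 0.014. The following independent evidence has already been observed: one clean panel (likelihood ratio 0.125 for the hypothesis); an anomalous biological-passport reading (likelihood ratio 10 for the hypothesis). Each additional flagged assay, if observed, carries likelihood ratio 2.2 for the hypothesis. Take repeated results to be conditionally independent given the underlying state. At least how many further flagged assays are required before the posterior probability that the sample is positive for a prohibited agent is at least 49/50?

Prior odds = 0.014/0.986 = 7/493.
Combined Bayes factor of the evidence already in hand = 0.125 × 10 = 1.25.
Odds after that evidence = (7/493) × 1.25 = 35/1972.
Target odds = 0.98/0.02 = 49.
Need 2.2ⁿ ≥ 49 ÷ (35/1972) = 2760.8.
2.2¹⁰ ≈2655.99 falls short of 2760.8 but 2.2¹¹ ≈5843.18 reaches it, so n = 11.

11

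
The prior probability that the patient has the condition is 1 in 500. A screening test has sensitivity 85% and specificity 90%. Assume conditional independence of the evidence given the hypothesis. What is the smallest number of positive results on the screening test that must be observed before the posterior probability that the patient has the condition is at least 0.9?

4

Prior odds = 0.002/0.998 = 1/499.
False-positive rate = 1 − 0.9 = 0.1; likelihood ratio of a positive = 0.85/0.1 = 8.5.
Target odds: 0.9 ÷ 0.1 = 9.
Need (1/499) × 8.5ⁿ ≥ 9, i.e. 8.5ⁿ ≥ 4491.
8.5³ = 614.125 falls short of 4491 but 8.5⁴ = 5220.0625 reaches it, so n = 4.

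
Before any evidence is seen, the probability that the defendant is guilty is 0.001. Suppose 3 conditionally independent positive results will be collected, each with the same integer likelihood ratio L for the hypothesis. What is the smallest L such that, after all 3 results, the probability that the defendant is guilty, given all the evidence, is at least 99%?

Prior odds = 0.001/0.999 = 1/999.
Target odds = 0.99/0.01 = 99.
Need L³ ≥ 99 ÷ (1/999) = 98901.
46³ = 97336 < 98901 ≤ 103823 = 47³, so L = 47.

47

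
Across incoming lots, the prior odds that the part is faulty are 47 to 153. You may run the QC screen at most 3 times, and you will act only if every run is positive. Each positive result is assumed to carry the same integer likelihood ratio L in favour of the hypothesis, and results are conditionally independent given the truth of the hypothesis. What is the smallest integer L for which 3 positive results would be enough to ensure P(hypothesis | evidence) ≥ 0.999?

15

Prior odds = 47/153.
Target odds = 0.999/0.001 = 999.
Need L³ ≥ 999 ÷ (47/153) = 152847/47.
14³ = 2744 < 152847/47 ≤ 3375 = 15³, so L = 15.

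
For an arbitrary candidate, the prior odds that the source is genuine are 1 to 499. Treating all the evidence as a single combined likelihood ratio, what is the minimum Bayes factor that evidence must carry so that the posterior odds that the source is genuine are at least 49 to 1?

Prior odds = 1/499.
Target odds = 49.
Required Bayes factor = 49 ÷ (1/499) = 24451.

24451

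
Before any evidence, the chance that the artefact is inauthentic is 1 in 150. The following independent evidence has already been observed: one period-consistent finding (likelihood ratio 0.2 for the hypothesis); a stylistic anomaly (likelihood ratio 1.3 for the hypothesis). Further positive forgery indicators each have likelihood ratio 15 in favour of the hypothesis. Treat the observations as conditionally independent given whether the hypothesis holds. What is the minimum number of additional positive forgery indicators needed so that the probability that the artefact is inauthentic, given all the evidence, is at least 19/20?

Prior odds = (1/150)/(149/150) = 1/149.
Combined Bayes factor of the evidence already in hand = 0.2 × 1.3 = 0.26.
Odds after that evidence = (1/149) × 0.26 = 13/7450.
Target odds = 0.95/0.05 = 19.
Need 15ⁿ ≥ 19 ÷ (13/7450) = 141550/13.
15³ = 3375 falls short of 141550/13 but 15⁴ = 50625 reaches it, so n = 4.

4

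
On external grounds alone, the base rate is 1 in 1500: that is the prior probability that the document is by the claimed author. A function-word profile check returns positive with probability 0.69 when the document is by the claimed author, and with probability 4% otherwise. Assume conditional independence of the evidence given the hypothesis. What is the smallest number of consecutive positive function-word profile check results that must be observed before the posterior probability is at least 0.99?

Prior odds: (1/1500) ÷ (1499/1500) = 1/1499.
Likelihood ratio of a positive result = 0.69/0.04 = 17.25.
Target odds: 0.99 ÷ 0.01 = 99.
Need (1/1499) × 17.25ⁿ ≥ 99, i.e. 17.25ⁿ ≥ 148401.
17.25⁴ = 22667121/256 falls short of 148401 but 17.25⁵ ≈1.52737e+06 reaches it, so n = 5.

5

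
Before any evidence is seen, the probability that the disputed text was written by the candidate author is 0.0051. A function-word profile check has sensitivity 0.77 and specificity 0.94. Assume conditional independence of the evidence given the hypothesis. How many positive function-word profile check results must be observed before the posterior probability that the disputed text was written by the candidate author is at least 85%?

3

Prior odds = 0.0051/0.9949 = 51/9949.
False-positive rate = 1 − 0.94 = 0.06; likelihood ratio of a positive = 0.77/0.06 = 77/6.
Target odds: 0.85 ÷ 0.15 = 17/3.
Need (51/9949) × (77/6)ⁿ ≥ 17/3, i.e. (77/6)ⁿ ≥ 9949/9.
(77/6)² = 5929/36 falls short of 9949/9 but (77/6)³ = 456533/216 reaches it, so n = 3.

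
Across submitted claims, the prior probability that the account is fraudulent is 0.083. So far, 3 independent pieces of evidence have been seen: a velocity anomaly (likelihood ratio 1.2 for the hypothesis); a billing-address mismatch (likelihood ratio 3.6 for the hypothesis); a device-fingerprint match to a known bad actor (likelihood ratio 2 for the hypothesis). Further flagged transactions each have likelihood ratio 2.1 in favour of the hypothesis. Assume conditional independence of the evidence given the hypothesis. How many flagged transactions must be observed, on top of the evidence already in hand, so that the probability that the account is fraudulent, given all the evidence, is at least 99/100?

Prior odds = 0.083/0.917 = 83/917.
Combined Bayes factor of the evidence already in hand = 1.2 × 3.6 × 2 = 8.64.
Odds after that evidence = (83/917) × 8.64 = 17928/22925.
Target odds = 0.99/0.01 = 99.
Need 2.1ⁿ ≥ 99 ÷ (17928/22925) = 252175/1992.
2.1⁶ = 85766121/1000000 falls short of 252175/1992 but 2.1⁷ ≈180.109 reaches it, so n = 7.

7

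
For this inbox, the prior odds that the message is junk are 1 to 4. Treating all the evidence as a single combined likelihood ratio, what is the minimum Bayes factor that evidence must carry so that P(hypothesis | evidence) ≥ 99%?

Prior odds = 0.25.
Target odds = 0.99/0.01 = 99.
Required Bayes factor = 99 ÷ 0.25 = 396.

396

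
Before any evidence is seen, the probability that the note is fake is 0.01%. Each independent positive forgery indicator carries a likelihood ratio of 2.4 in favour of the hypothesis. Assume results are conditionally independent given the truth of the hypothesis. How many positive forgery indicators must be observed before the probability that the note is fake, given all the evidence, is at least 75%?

Prior odds: 0.0001 ÷ 0.9999 = 1/9999.
Likelihood ratio per positive forgery indicator = 2.4.
Target odds: 0.75 ÷ 0.25 = 3.
Need (1/9999) × 2.4ⁿ ≥ 3, i.e. 2.4ⁿ ≥ 29997.
2.4¹¹ ≈15216.8 falls short of 29997 but 2.4¹² ≈36520.3 reaches it, so n = 12.

12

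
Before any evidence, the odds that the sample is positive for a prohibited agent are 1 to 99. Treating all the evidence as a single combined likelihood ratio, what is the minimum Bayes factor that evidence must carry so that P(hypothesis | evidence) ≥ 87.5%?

Prior odds = 1/99.
Target odds = 0.875/0.125 = 7.
Required Bayes factor = 7 ÷ (1/99) = 693.

693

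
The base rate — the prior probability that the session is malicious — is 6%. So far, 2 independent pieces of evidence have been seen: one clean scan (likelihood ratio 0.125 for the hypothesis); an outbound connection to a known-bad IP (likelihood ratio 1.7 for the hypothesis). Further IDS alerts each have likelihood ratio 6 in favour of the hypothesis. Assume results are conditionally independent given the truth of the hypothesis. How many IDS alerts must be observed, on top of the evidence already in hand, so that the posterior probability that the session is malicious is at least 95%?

Prior odds = 0.06/0.94 = 3/47.
Combined Bayes factor of the evidence already in hand = 0.125 × 1.7 = 0.2125.
Odds after that evidence = (3/47) × 0.2125 = 51/3760.
Target odds = 0.95/0.05 = 19.
Need 6ⁿ ≥ 19 ÷ (51/3760) = 71440/51.
6⁴ = 1296 falls short of 71440/51 but 6⁵ = 7776 reaches it, so n = 5.

5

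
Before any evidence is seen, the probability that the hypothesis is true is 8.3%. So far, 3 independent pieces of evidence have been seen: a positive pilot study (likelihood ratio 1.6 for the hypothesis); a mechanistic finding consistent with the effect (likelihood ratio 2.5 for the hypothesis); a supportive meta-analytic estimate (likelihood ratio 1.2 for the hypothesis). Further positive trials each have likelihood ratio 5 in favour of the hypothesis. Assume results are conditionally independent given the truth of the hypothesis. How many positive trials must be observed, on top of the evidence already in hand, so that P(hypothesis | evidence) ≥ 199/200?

4

Prior odds = 0.083/0.917 = 83/917.
Combined Bayes factor of the evidence already in hand = 1.6 × 2.5 × 1.2 = 4.8.
Odds after that evidence = (83/917) × 4.8 = 1992/4585.
Target odds = 0.995/0.005 = 199.
Need 5ⁿ ≥ 199 ÷ (1992/4585) = 912415/1992.
5³ = 125 falls short of 912415/1992 but 5⁴ = 625 reaches it, so n = 4.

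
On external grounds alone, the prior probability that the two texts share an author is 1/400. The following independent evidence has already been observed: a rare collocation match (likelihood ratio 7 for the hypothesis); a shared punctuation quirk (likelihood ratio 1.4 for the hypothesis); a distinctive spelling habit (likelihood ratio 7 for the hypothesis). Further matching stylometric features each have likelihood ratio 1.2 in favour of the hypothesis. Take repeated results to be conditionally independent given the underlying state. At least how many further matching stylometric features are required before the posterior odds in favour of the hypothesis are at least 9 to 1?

22

Prior odds = 0.0025/0.9975 = 1/399.
Combined Bayes factor of the evidence already in hand = 7 × 1.4 × 7 = 68.6.
Odds after that evidence = (1/399) × 68.6 = 49/285.
Target odds = 9.
Need 1.2ⁿ ≥ 9 ÷ (49/285) = 2565/49.
1.2²¹ ≈46.0051 falls short of 2565/49 but 1.2²² ≈55.2061 reaches it, so n = 22.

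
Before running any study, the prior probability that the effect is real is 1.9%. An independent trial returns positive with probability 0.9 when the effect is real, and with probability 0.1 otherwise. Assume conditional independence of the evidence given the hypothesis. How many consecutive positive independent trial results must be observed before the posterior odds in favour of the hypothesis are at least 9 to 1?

Prior odds: 0.019 ÷ 0.981 = 19/981.
Likelihood ratio of a positive result = 0.9/0.1 = 9.
Target odds = 9.
Require 9ⁿ ≥ 9 ÷ (19/981) = 8829/19.
9² = 81 falls short of 8829/19 but 9³ = 729 reaches it, so n = 3.

3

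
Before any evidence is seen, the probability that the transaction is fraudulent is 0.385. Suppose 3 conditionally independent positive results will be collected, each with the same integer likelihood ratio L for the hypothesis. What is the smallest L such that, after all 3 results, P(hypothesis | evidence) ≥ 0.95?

Prior odds = 0.385/0.615 = 77/123.
Target odds = 0.95/0.05 = 19.
Need L³ ≥ 19 ÷ (77/123) = 2337/77.
3³ = 27 < 2337/77 ≤ 64 = 4³, so L = 4.

4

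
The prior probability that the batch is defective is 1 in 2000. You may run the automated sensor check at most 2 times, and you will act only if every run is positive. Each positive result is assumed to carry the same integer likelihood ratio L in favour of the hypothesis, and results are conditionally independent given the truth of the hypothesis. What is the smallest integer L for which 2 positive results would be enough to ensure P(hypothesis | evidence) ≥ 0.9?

135

Prior odds = 0.0005/0.9995 = 1/1999.
Target odds = 0.9/0.1 = 9.
Need L² ≥ 9 ÷ (1/1999) = 17991.
134² = 17956 < 17991 ≤ 18225 = 135², so L = 135.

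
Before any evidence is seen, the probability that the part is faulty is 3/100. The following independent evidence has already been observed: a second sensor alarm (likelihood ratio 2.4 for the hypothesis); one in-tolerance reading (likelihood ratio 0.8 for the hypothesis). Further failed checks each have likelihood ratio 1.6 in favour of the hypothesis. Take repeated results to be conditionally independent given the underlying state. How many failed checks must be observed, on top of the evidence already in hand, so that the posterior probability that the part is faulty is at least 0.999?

Prior odds = 0.03/0.97 = 3/97.
Combined Bayes factor of the evidence already in hand = 2.4 × 0.8 = 1.92.
Odds after that evidence = (3/97) × 1.92 = 144/2425.
Target odds = 0.999/0.001 = 999.
Need 1.6ⁿ ≥ 999 ÷ (144/2425) = 16823.4375.
1.6²⁰ ≈12089.3 falls short of 16823.4375 but 1.6²¹ ≈19342.8 reaches it, so n = 21.

21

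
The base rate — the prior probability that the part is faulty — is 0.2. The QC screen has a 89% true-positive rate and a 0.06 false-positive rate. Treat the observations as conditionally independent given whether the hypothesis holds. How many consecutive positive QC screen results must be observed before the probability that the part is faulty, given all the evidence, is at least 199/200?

3

Prior odds: 0.2 ÷ 0.8 = 0.25.
Likelihood ratio of a positive result = 0.89/0.06 = 89/6.
Target posterior odds = 0.995/0.005 = 199.
Require (89/6)ⁿ ≥ 199 ÷ 0.25 = 796.
(89/6)² = 7921/36 falls short of 796 but (89/6)³ = 704969/216 reaches it, so n = 3.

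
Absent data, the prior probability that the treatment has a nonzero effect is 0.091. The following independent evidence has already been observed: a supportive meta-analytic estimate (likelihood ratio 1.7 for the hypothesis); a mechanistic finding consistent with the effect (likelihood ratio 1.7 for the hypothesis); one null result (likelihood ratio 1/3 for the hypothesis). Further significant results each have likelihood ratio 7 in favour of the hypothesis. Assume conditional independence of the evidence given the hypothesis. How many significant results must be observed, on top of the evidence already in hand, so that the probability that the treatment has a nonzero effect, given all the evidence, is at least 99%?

4

Prior odds = 0.091/0.909 = 91/909.
Combined Bayes factor of the evidence already in hand = 1.7 × 1.7 × (1/3) = 289/300.
Odds after that evidence = (91/909) × 289/300 = 26299/272700.
Target odds = 0.99/0.01 = 99.
Need 7ⁿ ≥ 99 ÷ (26299/272700) = 26997300/26299.
7³ = 343 falls short of 26997300/26299 but 7⁴ = 2401 reaches it, so n = 4.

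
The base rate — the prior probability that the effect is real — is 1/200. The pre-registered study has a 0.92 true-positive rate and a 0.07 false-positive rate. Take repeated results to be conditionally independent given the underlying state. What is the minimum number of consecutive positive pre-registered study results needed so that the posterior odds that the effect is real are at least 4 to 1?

Prior odds = 0.005/0.995 = 1/199.
Likelihood ratio of a positive result = 0.92/0.07 = 92/7.
Target odds = 4.
Need (1/199) × (92/7)ⁿ ≥ 4, i.e. (92/7)ⁿ ≥ 796.
(92/7)² = 8464/49 falls short of 796 but (92/7)³ = 778688/343 reaches it, so n = 3.

3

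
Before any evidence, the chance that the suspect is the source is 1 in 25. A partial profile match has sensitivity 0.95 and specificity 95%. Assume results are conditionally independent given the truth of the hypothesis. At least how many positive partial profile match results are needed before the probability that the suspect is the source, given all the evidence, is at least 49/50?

3

Prior odds: 0.04 ÷ 0.96 = 1/24.
False-positive rate = 1 − 0.95 = 0.05; likelihood ratio of a positive = 0.95/0.05 = 19.
Target posterior odds = 0.98/0.02 = 49.
Require 19ⁿ ≥ 49 ÷ (1/24) = 1176.
19² = 361 falls short of 1176 but 19³ = 6859 reaches it, so n = 3.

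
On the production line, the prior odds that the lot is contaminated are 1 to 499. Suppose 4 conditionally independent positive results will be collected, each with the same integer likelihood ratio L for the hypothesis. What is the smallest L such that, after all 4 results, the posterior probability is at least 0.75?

7

Prior odds = 1/499.
Target odds = 0.75/0.25 = 3.
Need L⁴ ≥ 3 ÷ (1/499) = 1497.
6⁴ = 1296 < 1497 ≤ 2401 = 7⁴, so L = 7.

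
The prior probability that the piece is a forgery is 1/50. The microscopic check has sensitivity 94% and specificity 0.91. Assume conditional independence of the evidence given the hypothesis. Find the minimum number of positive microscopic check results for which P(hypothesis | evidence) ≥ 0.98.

Prior odds: 0.02 ÷ 0.98 = 1/49.
False-positive rate = 1 − 0.91 = 0.09; likelihood ratio of a positive = 0.94/0.09 = 94/9.
Target posterior odds = 0.98/0.02 = 49.
Need (1/49) × (94/9)ⁿ ≥ 49, i.e. (94/9)ⁿ ≥ 2401.
(94/9)³ = 830584/729 falls short of 2401 but (94/9)⁴ = 78074896/6561 reaches it, so n = 4.

4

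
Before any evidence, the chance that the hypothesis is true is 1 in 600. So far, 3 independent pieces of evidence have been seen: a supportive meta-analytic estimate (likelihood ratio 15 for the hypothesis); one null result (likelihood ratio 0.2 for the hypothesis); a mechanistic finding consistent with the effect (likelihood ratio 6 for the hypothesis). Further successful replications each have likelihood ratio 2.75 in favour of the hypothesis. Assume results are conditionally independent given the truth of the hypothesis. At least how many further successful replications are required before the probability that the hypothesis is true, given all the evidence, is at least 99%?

Prior odds = (1/600)/(599/600) = 1/599.
Combined Bayes factor of the evidence already in hand = 15 × 0.2 × 6 = 18.
Odds after that evidence = (1/599) × 18 = 18/599.
Target odds = 0.99/0.01 = 99.
Need 2.75ⁿ ≥ 99 ÷ (18/599) = 3294.5.
2.75⁸ = 214358881/65536 falls short of 3294.5 but 2.75⁹ ≈8994.86 reaches it, so n = 9.

9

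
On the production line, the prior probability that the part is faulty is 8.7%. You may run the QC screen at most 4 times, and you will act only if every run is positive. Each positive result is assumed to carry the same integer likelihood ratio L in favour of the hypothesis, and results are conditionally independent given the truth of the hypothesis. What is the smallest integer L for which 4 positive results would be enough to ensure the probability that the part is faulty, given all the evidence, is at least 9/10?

4

Prior odds = 0.087/0.913 = 87/913.
Target odds = 0.9/0.1 = 9.
Need L⁴ ≥ 9 ÷ (87/913) = 2739/29.
3⁴ = 81 < 2739/29 ≤ 256 = 4⁴, so L = 4.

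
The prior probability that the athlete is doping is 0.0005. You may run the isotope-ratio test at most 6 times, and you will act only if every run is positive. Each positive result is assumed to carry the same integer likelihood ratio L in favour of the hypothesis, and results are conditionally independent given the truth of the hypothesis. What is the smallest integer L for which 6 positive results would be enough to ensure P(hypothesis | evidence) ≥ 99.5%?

9

Prior odds = 0.0005/0.9995 = 1/1999.
Target odds = 0.995/0.005 = 199.
Need L⁶ ≥ 199 ÷ (1/1999) = 397801.
8⁶ = 262144 < 397801 ≤ 531441 = 9⁶, so L = 9.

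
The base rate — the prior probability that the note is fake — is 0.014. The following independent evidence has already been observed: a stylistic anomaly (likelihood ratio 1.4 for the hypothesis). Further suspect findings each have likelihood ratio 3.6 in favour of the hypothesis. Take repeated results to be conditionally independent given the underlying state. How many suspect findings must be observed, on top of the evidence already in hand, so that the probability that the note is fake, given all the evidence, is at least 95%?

6

Prior odds = 0.014/0.986 = 7/493.
Bayes factor of the evidence already in hand = 1.4.
Odds after that evidence = (7/493) × 1.4 = 49/2465.
Target odds = 0.95/0.05 = 19.
Need 3.6ⁿ ≥ 19 ÷ (49/2465) = 46835/49.
3.6⁵ = 604.66176 falls short of 46835/49 but 3.6⁶ = 34012224/15625 reaches it, so n = 6.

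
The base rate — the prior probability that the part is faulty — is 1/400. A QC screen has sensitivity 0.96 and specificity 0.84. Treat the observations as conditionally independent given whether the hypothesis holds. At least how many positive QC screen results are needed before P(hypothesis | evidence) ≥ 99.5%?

Prior odds: 0.0025 ÷ 0.9975 = 1/399.
False-positive rate = 1 − 0.84 = 0.16; likelihood ratio of a positive = 0.96/0.16 = 6.
Target posterior odds = 0.995/0.005 = 199.
Need (1/399) × 6ⁿ ≥ 199, i.e. 6ⁿ ≥ 79401.
6⁶ = 46656 falls short of 79401 but 6⁷ = 279936 reaches it, so n = 7.

7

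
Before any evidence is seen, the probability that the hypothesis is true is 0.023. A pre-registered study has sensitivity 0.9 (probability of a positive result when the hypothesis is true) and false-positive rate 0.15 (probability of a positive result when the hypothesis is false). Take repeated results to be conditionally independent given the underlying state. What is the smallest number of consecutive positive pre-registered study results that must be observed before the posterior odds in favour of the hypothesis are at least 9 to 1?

4

Prior odds = 0.023/0.977 = 23/977.
Likelihood ratio of a positive result = 0.9/0.15 = 6.
Target odds = 9.
Need (23/977) × 6ⁿ ≥ 9, i.e. 6ⁿ ≥ 8793/23.
6³ = 216 falls short of 8793/23 but 6⁴ = 1296 reaches it, so n = 4.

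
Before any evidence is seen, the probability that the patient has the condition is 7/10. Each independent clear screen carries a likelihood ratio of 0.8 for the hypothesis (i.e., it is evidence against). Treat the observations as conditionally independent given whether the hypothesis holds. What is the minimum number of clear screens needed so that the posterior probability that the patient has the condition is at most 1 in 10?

Prior odds: 0.7 ÷ 0.3 = 7/3.
Likelihood ratio per clear screen = 0.8.
Target posterior odds = 0.1/0.9 = 1/9.
Need (7/3) × 0.8ⁿ ≤ 1/9, i.e. 0.8ⁿ ≤ 1/21.
0.8¹³ ≈0.0549756 is still above 1/21 but 0.8¹⁴ ≈0.0439805 is at or below it, so n = 14.

14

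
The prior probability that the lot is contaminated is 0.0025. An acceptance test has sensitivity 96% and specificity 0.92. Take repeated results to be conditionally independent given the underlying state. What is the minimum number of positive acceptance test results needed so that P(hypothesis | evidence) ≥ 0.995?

Prior odds: 0.0025 ÷ 0.9975 = 1/399.
False-positive rate = 1 − 0.92 = 0.08; likelihood ratio of a positive = 0.96/0.08 = 12.
Target posterior odds = 0.995/0.005 = 199.
Require 12ⁿ ≥ 199 ÷ (1/399) = 79401.
12⁴ = 20736 falls short of 79401 but 12⁵ = 248832 reaches it, so n = 5.

5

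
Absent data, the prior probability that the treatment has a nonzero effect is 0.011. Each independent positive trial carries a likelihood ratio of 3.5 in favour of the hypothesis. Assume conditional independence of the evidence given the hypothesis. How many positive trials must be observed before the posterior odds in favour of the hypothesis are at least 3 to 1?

Prior odds = 0.011/0.989 = 11/989.
Likelihood ratio per positive trial = 3.5.
Target odds = 3.
Need (11/989) × 3.5ⁿ ≥ 3, i.e. 3.5ⁿ ≥ 2967/11.
3.5⁴ = 150.0625 falls short of 2967/11 but 3.5⁵ = 525.21875 reaches it, so n = 5.

5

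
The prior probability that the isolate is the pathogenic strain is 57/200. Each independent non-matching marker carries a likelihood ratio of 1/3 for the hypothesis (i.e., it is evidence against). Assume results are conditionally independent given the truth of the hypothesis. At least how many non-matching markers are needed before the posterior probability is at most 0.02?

3

Prior odds = 0.285/0.715 = 57/143.
Likelihood ratio per non-matching marker = 1/3.
Target posterior odds = 0.02/0.98 = 1/49.
Require (1/3)ⁿ ≤ 1/49 ÷ (57/143) = 143/2793.
(1/3)² = 1/9 is still above 143/2793 but (1/3)³ = 1/27 is at or below it, so n = 3.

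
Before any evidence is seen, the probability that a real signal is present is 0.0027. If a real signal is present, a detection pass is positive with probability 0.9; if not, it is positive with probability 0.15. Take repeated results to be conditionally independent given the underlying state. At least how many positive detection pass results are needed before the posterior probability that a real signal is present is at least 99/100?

6

Prior odds = 0.0027/0.9973 = 27/9973.
Likelihood ratio of a positive = 0.9/0.15 = 6.
Target odds: 0.99 ÷ 0.01 = 99.
Need (27/9973) × 6ⁿ ≥ 99, i.e. 6ⁿ ≥ 109703/3.
6⁵ = 7776 falls short of 109703/3 but 6⁶ = 46656 reaches it, so n = 6.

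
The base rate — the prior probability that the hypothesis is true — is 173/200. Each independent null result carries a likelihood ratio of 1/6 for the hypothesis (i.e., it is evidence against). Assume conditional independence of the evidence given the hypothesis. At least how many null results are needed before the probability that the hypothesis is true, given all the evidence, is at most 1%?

Prior odds: 0.865 ÷ 0.135 = 173/27.
Likelihood ratio per null result = 1/6.
Target odds: 0.01 ÷ 0.99 = 1/99.
Need (173/27) × (1/6)ⁿ ≤ 1/99, i.e. (1/6)ⁿ ≤ 3/1903.
(1/6)³ = 1/216 is still above 3/1903 but (1/6)⁴ = 1/1296 is at or below it, so n = 4.

4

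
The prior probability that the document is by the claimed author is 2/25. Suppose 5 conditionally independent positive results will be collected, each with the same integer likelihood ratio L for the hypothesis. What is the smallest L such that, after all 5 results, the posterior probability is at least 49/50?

4

Prior odds = 0.08/0.92 = 2/23.
Target odds = 0.98/0.02 = 49.
Need L⁵ ≥ 49 ÷ (2/23) = 563.5.
3⁵ = 243 < 563.5 ≤ 1024 = 4⁵, so L = 4.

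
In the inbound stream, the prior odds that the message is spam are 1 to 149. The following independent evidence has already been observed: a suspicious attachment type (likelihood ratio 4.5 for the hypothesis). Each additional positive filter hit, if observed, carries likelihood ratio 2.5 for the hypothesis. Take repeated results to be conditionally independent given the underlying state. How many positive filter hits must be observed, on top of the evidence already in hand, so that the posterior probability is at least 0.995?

Prior odds = 1/149.
Bayes factor of the evidence already in hand = 4.5.
Odds after that evidence = (1/149) × 4.5 = 9/298.
Target odds = 0.995/0.005 = 199.
Need 2.5ⁿ ≥ 199 ÷ (9/298) = 59302/9.
2.5⁹ = 1953125/512 falls short of 59302/9 but 2.5¹⁰ = 9765625/1024 reaches it, so n = 10.

10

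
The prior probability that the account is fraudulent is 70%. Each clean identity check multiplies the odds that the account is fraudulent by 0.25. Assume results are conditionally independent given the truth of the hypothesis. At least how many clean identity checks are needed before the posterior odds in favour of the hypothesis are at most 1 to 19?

3

Prior odds = 0.7/0.3 = 7/3.
Likelihood ratio per clean identity check = 0.25.
Target odds = 1/19.
Require 0.25ⁿ ≤ 1/19 ÷ (7/3) = 3/133.
0.25² = 0.0625 is still above 3/133 but 0.25³ = 0.015625 is at or below it, so n = 3.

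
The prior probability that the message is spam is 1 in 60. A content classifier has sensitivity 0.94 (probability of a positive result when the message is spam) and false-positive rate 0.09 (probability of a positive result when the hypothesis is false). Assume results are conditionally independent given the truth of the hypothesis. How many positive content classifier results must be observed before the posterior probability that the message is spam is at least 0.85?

Prior odds: (1/60) ÷ (59/60) = 1/59.
Likelihood ratio of a positive result = 0.94/0.09 = 94/9.
Target posterior odds = 0.85/0.15 = 17/3.
Require (94/9)ⁿ ≥ 17/3 ÷ (1/59) = 1003/3.
(94/9)² = 8836/81 falls short of 1003/3 but (94/9)³ = 830584/729 reaches it, so n = 3.

3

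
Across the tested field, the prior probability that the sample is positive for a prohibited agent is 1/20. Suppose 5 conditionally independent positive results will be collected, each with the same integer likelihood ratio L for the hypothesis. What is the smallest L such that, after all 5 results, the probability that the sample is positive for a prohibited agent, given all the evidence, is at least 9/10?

3

Prior odds = 0.05/0.95 = 1/19.
Target odds = 0.9/0.1 = 9.
Need L⁵ ≥ 9 ÷ (1/19) = 171.
2⁵ = 32 < 171 ≤ 243 = 3⁵, so L = 3.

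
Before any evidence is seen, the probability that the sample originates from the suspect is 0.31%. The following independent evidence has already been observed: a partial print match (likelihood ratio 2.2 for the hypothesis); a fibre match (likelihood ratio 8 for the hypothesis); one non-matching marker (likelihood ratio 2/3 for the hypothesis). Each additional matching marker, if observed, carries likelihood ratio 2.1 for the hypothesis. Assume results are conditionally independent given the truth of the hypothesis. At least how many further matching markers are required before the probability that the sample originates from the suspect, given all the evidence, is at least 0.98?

10

Prior odds = 0.0031/0.9969 = 31/9969.
Combined Bayes factor of the evidence already in hand = 2.2 × 8 × (2/3) = 176/15.
Odds after that evidence = (31/9969) × 176/15 = 5456/149535.
Target odds = 0.98/0.02 = 49.
Need 2.1ⁿ ≥ 49 ÷ (5456/149535) = 7327215/5456.
2.1⁹ ≈794.28 falls short of 7327215/5456 but 2.1¹⁰ ≈1667.99 reaches it, so n = 10.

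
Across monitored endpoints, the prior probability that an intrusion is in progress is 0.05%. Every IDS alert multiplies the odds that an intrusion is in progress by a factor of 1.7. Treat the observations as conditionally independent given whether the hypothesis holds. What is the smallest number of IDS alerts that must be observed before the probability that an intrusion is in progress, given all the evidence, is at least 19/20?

Prior odds: 0.0005 ÷ 0.9995 = 1/1999.
Likelihood ratio per IDS alert = 1.7.
Target odds: 0.95 ÷ 0.05 = 19.
Require 1.7ⁿ ≥ 19 ÷ (1/1999) = 37981.
1.7¹⁹ ≈23907.2 falls short of 37981 but 1.7²⁰ ≈40642.3 reaches it, so n = 20.

20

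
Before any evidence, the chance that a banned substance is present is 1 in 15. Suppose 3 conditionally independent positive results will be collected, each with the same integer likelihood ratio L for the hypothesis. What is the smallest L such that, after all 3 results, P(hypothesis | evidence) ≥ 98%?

Prior odds = (1/15)/(14/15) = 1/14.
Target odds = 0.98/0.02 = 49.
Need L³ ≥ 49 ÷ (1/14) = 686.
8³ = 512 < 686 ≤ 729 = 9³, so L = 9.

9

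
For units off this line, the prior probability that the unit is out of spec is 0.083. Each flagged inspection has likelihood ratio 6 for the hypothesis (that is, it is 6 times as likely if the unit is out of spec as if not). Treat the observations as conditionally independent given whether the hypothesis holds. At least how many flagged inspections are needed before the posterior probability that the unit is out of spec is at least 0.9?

3

Prior odds: 0.083 ÷ 0.917 = 83/917.
Likelihood ratio per flagged inspection = 6.
Target odds: 0.9 ÷ 0.1 = 9.
Need (83/917) × 6ⁿ ≥ 9, i.e. 6ⁿ ≥ 8253/83.
6² = 36 falls short of 8253/83 but 6³ = 216 reaches it, so n = 3.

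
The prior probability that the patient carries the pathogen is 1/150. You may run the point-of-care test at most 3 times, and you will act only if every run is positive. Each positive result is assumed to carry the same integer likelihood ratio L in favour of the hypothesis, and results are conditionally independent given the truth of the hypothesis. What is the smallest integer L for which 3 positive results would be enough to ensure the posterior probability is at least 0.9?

Prior odds = (1/150)/(149/150) = 1/149.
Target odds = 0.9/0.1 = 9.
Need L³ ≥ 9 ÷ (1/149) = 1341.
11³ = 1331 < 1341 ≤ 1728 = 12³, so L = 12.

12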